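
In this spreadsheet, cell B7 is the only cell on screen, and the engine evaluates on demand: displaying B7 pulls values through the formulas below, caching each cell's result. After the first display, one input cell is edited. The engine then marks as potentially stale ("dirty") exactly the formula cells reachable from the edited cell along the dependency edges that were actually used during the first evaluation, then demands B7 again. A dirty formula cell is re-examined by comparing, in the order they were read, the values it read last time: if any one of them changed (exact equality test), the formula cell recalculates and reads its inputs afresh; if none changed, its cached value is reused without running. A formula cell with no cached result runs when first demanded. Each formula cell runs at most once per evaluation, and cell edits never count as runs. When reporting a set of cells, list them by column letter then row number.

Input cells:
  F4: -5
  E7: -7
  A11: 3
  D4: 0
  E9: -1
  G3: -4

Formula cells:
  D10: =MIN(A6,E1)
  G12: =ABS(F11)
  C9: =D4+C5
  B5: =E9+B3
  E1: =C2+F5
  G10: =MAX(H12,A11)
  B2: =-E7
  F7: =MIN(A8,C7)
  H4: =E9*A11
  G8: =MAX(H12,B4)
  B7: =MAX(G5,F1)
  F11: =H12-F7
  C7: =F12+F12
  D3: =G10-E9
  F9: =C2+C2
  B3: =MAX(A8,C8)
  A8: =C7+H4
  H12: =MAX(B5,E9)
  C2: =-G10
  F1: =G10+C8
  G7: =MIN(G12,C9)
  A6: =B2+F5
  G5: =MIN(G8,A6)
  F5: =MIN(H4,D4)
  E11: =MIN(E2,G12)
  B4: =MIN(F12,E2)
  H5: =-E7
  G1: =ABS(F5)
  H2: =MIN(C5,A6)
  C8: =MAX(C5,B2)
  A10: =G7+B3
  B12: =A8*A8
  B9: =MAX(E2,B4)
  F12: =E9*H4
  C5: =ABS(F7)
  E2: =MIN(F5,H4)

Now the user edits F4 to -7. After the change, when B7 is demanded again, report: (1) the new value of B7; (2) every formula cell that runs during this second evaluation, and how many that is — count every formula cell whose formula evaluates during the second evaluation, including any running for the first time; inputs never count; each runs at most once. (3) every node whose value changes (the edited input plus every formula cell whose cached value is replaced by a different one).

Initial pass — values computed on the first demand:
  B2 = -(-7) = 7
  H4 = -1 * 3 = -3
  F5 = MIN(-3, 0) = -3
  A6 = 7 + -3 = 4
  E2 = MIN(-3, -3) = -3
  F12 = -1 * -3 = 3
  B4 = MIN(3, -3) = -3
  C7 = 3 + 3 = 6
  A8 = 6 + -3 = 3
  F7 = MIN(3, 6) = 3
  C5 = ABS(3) = 3
  C8 = MAX(3, 7) = 7
  B3 = MAX(3, 7) = 7
  B5 = -1 + 7 = 6
  H12 = MAX(6, -1) = 6
  G8 = MAX(6, -3) = 6
  G5 = MIN(6, 4) = 4
  G10 = MAX(6, 3) = 6
  F1 = 6 + 7 = 13
  B7 = MAX(4, 13) = 13

Second demand — change propagation:
  no demanded computation ever read F4, so the edit dirties nothing and nothing runs.

The important point: nothing the output needs ever reads F4, so the edit is invisible to it.

B7 now evaluates to 13.
Run set: none (0 run).
Changed values: F4.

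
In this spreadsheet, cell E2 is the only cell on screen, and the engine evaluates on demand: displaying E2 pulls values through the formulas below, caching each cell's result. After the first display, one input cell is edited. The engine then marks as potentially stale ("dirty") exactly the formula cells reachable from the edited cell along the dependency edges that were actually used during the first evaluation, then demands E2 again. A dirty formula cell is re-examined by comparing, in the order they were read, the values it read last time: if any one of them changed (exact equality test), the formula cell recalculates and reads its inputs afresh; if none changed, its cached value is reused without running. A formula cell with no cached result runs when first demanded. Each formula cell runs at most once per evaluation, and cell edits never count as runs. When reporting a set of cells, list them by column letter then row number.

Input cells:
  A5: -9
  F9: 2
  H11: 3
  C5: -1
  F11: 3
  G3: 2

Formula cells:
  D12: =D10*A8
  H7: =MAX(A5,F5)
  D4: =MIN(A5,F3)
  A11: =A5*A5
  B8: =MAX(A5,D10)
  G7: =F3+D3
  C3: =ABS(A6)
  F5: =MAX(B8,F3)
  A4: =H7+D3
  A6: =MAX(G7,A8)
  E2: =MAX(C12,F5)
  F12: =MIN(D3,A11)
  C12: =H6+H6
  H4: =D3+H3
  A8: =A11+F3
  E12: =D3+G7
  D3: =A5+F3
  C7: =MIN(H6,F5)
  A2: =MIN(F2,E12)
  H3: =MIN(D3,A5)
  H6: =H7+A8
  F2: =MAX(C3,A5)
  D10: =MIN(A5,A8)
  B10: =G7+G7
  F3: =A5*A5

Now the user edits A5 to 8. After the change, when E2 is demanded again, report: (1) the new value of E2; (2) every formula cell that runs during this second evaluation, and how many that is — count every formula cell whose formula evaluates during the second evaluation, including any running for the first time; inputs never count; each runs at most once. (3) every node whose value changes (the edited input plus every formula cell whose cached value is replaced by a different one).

E2 now evaluates to 384.
Run set: A8, A11, B8, C12, D10, E2, F3, F5, H6, H7 (10 run).
Changed values: A5, A8, A11, B8, C12, D10, E2, F3, F5, H6, H7.

Initial pass — values computed on the first demand:
  A11 = -9 * -9 = 81
  F3 = -9 * -9 = 81
  A8 = 81 + 81 = 162
  D10 = MIN(-9, 162) = -9
  B8 = MAX(-9, -9) = -9
  F5 = MAX(-9, 81) = 81
  H7 = MAX(-9, 81) = 81
  H6 = 81 + 162 = 243
  C12 = 243 + 243 = 486
  E2 = MAX(486, 81) = 486

Second demand — change propagation:
  A11: re-runs because A5 -9->8; A5 -9->8; new result 64.
  F3: re-runs because A5 -9->8; A5 -9->8; new result 64.
  A8: re-runs because A11 81->64; F3 81->64; new result 128.
  D10: re-runs because A5 -9->8; A8 162->128; new result 8.
  B8: re-runs because A5 -9->8; D10 -9->8; new result 8.
  F5: re-runs because B8 -9->8; F3 81->64; new result 64.
  H7: re-runs because A5 -9->8; F5 81->64; new result 64.
  H6: re-runs because H7 81->64; A8 162->128; new result 192.
  C12: re-runs because H6 243->192; H6 243->192; new result 384.
  E2: re-runs because C12 486->384; F5 81->64; new result 384.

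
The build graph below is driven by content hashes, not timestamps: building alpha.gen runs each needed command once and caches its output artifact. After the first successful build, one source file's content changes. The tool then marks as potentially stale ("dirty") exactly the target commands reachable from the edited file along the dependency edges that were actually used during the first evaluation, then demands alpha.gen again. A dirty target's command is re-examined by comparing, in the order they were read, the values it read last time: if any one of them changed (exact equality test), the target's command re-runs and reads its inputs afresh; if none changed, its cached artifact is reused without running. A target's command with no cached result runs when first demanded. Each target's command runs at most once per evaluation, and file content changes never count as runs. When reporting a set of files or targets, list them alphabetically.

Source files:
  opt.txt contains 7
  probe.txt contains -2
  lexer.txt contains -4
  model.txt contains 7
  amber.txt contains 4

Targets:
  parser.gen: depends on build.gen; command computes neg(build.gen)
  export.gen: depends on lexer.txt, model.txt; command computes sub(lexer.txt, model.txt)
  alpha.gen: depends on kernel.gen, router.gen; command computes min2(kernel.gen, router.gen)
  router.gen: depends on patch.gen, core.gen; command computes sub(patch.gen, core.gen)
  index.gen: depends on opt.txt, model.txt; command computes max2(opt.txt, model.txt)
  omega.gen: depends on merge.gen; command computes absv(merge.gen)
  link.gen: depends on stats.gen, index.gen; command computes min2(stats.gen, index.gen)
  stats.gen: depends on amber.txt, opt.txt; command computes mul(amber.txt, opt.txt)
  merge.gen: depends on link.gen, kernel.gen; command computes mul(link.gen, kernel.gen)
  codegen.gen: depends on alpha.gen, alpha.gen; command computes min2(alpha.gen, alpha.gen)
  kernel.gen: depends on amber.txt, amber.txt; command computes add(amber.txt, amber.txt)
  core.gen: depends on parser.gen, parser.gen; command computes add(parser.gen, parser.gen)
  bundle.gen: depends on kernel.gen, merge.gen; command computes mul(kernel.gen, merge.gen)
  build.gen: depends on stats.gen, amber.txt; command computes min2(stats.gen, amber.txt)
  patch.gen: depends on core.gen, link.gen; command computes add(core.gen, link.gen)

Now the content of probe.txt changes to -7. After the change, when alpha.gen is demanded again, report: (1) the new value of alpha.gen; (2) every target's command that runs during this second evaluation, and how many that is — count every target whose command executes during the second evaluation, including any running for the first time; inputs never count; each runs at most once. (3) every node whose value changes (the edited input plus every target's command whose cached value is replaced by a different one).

alpha.gen now evaluates to 7.
Run set: none (0 run).
Changed values: probe.txt.
The important point: nothing the output needs ever reads probe.txt, so the edit is invisible to it.

Initial pass — values computed on the first demand:
  index.gen = max2(7, 7) = 7
  kernel.gen = add(4, 4) = 8
  stats.gen = mul(4, 7) = 28
  build.gen = min2(28, 4) = 4
  link.gen = min2(28, 7) = 7
  parser.gen = neg(4) = -4
  core.gen = add(-4, -4) = -8
  patch.gen = add(-8, 7) = -1
  router.gen = sub(-1, -8) = 7
  alpha.gen = min2(8, 7) = 7

Second demand — change propagation:
  no demanded computation ever read probe.txt, so the edit dirties nothing and nothing runs.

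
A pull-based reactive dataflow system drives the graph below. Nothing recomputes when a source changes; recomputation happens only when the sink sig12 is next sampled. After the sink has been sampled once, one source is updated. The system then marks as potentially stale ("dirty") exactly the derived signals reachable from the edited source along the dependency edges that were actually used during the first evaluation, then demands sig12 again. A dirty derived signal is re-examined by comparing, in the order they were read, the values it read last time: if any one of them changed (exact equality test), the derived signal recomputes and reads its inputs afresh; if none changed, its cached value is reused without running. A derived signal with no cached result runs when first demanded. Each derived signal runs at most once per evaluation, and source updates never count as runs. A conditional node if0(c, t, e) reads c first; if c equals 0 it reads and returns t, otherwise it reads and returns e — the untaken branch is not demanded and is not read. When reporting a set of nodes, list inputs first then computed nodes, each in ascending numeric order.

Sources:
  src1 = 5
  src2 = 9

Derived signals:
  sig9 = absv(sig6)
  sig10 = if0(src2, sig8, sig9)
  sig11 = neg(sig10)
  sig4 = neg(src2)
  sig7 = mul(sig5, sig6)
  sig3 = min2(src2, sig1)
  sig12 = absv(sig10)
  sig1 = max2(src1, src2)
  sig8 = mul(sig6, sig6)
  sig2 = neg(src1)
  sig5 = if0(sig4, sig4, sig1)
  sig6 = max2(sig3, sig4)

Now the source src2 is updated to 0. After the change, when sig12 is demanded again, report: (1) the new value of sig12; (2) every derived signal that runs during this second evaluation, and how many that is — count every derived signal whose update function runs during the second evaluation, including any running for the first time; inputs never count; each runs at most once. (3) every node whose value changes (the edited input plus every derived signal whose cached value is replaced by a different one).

First evaluation (everything demanded from the output):
  sig1 = max2(5, 9) = 9
  sig3 = min2(9, 9) = 9
  sig4 = neg(9) = -9
  sig6 = max2(9, -9) = 9
  sig9 = absv(9) = 9
  sig10 = if0(src2=9 -> else branch sig9) = 9
  sig12 = absv(9) = 9

Propagation after the edit:
  sig1: runs — src2 9->0; result 5.
  sig3: runs — src2 9->0; sig1 9->5; result 0.
  sig4: runs — src2 9->0; result 0.
  sig6: runs — sig3 9->0; sig4 -9->0; result 0.
  sig8: demanded for the first time — runs, produces 0.
  sig9: marked dirty but never re-examined — demand shifted away from it.
  sig10: runs — src2 9->0; result 0.
  sig12: runs — sig10 9->0; result 0.

Key observation: a condition flipped, so demand moved to the other branch — sig9 is never re-examined.

New value of sig12: 0.
Derived signals that run: sig1, sig3, sig4, sig6, sig8, sig10, sig12 — 7 in total.
Values that change: src2, sig1, sig3, sig4, sig6, sig10, sig12.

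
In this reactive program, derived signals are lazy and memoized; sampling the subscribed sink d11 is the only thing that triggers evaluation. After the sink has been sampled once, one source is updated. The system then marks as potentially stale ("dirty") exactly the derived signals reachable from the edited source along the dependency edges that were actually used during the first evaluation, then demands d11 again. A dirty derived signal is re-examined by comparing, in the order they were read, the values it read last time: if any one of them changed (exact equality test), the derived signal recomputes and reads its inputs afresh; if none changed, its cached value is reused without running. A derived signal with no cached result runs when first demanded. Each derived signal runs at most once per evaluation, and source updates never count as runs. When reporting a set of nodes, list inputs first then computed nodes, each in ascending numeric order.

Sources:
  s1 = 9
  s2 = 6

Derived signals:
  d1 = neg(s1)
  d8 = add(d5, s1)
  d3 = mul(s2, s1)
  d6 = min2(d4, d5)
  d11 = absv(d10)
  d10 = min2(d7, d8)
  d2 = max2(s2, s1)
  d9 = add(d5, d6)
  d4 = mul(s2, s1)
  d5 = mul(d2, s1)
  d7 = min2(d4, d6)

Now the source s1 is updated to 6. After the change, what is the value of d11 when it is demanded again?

Demanding d11 again yields 36.

First demand of the output computes:
  d2 = max2(6, 9) = 9
  d4 = mul(6, 9) = 54
  d5 = mul(9, 9) = 81
  d6 = min2(54, 81) = 54
  d7 = min2(54, 54) = 54
  d8 = add(81, 9) = 90
  d10 = min2(54, 90) = 54
  d11 = absv(54) = 54

After the edit, cleaning proceeds:
  d2: a read changed (s1 9->6) — executes, giving 6.
  d4: a read changed (s1 9->6) — executes, giving 36.
  d5: a read changed (d2 9->6; s1 9->6) — executes, giving 36.
  d6: a read changed (d4 54->36; d5 81->36) — executes, giving 36.
  d7: a read changed (d4 54->36; d6 54->36) — executes, giving 36.
  d8: a read changed (d5 81->36; s1 9->6) — executes, giving 42.
  d10: a read changed (d7 54->36; d8 90->42) — executes, giving 36.
  d11: a read changed (d10 54->36) — executes, giving 36.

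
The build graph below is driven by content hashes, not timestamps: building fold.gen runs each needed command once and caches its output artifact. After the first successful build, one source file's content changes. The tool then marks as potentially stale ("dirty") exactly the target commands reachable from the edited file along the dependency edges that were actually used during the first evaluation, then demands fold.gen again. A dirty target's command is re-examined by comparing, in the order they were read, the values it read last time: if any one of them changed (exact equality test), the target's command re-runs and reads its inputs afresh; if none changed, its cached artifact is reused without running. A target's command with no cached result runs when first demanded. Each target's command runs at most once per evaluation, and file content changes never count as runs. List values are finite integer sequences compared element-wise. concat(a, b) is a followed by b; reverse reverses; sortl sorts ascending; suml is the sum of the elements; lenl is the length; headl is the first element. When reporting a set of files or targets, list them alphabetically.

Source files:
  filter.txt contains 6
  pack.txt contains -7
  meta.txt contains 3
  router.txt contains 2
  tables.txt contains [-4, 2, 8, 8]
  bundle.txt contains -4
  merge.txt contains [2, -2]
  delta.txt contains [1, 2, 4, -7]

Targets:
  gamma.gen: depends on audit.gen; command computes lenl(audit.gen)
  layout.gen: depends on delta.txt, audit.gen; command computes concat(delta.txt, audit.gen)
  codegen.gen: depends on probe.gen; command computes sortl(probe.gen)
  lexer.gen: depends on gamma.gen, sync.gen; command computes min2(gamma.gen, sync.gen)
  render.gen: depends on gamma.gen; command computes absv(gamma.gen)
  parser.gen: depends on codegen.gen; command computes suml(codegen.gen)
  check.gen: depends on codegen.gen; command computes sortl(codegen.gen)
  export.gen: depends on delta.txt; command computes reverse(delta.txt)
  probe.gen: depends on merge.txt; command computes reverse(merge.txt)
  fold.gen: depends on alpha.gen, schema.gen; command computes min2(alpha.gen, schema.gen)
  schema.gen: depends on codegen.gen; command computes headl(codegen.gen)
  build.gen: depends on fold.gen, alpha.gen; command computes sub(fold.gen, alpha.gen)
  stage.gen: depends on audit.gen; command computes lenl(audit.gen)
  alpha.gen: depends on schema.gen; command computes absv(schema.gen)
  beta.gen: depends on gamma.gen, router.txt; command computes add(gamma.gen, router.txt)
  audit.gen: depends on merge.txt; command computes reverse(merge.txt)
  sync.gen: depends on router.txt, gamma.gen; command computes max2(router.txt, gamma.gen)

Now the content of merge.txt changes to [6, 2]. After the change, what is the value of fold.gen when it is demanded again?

Initial pass — values computed on the first demand:
  probe.gen = reverse([2, -2]) = [-2, 2]
  codegen.gen = sortl([-2, 2]) = [-2, 2]
  schema.gen = headl([-2, 2]) = -2
  alpha.gen = absv(-2) = 2
  fold.gen = min2(2, -2) = -2

Second demand — change propagation:
  probe.gen: re-runs because merge.txt [2, -2]->[6, 2]; new result [2, 6].
  codegen.gen: re-runs because probe.gen [-2, 2]->[2, 6]; new result [2, 6].
  schema.gen: re-runs because codegen.gen [-2, 2]->[2, 6]; new result 2.
  alpha.gen: re-runs because schema.gen -2->2; new result 2 (unchanged).
  fold.gen: re-runs because schema.gen -2->2; new result 2.

fold.gen now evaluates to 2.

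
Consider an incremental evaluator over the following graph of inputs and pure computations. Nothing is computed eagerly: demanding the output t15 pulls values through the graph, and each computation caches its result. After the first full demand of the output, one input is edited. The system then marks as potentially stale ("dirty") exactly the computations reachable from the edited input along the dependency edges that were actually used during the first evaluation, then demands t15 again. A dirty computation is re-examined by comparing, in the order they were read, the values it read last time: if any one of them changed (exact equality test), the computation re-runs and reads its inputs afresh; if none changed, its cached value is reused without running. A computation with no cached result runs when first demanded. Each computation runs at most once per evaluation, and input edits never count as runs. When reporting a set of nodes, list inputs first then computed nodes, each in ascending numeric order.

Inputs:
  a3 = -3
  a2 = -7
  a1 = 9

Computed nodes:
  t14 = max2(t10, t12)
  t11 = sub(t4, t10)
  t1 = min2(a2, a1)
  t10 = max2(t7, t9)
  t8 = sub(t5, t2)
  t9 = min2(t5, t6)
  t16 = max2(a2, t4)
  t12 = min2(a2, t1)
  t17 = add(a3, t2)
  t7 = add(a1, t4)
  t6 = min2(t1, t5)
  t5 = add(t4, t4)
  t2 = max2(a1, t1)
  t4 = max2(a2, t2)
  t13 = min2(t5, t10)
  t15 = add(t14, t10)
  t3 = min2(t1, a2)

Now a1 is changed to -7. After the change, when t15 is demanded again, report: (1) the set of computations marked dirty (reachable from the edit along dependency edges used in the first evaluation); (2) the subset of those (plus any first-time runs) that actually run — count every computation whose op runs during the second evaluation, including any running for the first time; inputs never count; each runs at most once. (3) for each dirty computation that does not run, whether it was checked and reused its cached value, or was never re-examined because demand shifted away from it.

Initial pass — values computed on the first demand:
  t1 = min2(-7, 9) = -7
  t2 = max2(9, -7) = 9
  t4 = max2(-7, 9) = 9
  t5 = add(9, 9) = 18
  t6 = min2(-7, 18) = -7
  t7 = add(9, 9) = 18
  t9 = min2(18, -7) = -7
  t10 = max2(18, -7) = 18
  t12 = min2(-7, -7) = -7
  t14 = max2(18, -7) = 18
  t15 = add(18, 18) = 36

Second demand — change propagation:
  t1: re-runs because a1 9->-7; new result -7 (unchanged).
  t2: re-runs because a1 9->-7; new result -7.
  t4: re-runs because t2 9->-7; new result -7.
  t5: re-runs because t4 9->-7; t4 9->-7; new result -14.
  t6: re-runs because t5 18->-14; new result -14.
  t7: re-runs because a1 9->-7; t4 9->-7; new result -14.
  t9: re-runs because t5 18->-14; t6 -7->-14; new result -14.
  t10: re-runs because t7 18->-14; t9 -7->-14; new result -14.
  t12: re-examined; everything it read last time is the same (a2 unchanged, t1 unchanged) — cache -7 kept, no run.
  t14: re-runs because t10 18->-14; new result -7.
  t15: re-runs because t14 18->-7; t10 18->-14; new result -21.

The important point: at t12 every value read last time is unchanged, so the dirty flag clears without a run.

Dirty set: t1, t2, t4, t5, t6, t7, t9, t10, t12, t14, t15.
Run set: t1, t2, t4, t5, t6, t7, t9, t10, t14, t15 (10 run).
Re-examined without running (cache reused): t12.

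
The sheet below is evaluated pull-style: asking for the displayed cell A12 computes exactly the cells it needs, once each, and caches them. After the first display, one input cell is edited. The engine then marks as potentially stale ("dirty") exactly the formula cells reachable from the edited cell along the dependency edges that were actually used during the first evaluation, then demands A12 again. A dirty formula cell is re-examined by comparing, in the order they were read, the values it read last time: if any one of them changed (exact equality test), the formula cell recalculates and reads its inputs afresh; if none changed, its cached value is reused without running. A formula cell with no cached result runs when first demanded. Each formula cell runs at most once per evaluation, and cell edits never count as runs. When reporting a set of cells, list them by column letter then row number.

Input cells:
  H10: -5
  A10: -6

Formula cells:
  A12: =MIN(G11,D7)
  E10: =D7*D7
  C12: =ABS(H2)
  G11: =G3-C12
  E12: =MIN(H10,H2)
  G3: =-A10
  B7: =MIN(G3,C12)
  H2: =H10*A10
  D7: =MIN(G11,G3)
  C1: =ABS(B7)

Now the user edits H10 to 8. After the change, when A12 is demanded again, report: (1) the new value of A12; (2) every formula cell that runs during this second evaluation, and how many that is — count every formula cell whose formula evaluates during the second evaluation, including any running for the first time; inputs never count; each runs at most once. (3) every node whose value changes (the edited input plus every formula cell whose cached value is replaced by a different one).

First demand of the output computes:
  G3 = -(-6) = 6
  H2 = -5 * -6 = 30
  C12 = ABS(30) = 30
  G11 = 6 - 30 = -24
  D7 = MIN(-24, 6) = -24
  A12 = MIN(-24, -24) = -24

After the edit, cleaning proceeds:
  H2: a read changed (H10 -5->8) — executes, giving -48.
  C12: a read changed (H2 30->-48) — executes, giving 48.
  G11: a read changed (C12 30->48) — executes, giving -42.
  D7: a read changed (G11 -24->-42) — executes, giving -42.
  A12: a read changed (G11 -24->-42; D7 -24->-42) — executes, giving -42.

Demanding A12 again yields -42.
5 formula cells run: A12, C12, D7, G11, H2.
The nodes whose values change: A12, C12, D7, G11, H2, H10.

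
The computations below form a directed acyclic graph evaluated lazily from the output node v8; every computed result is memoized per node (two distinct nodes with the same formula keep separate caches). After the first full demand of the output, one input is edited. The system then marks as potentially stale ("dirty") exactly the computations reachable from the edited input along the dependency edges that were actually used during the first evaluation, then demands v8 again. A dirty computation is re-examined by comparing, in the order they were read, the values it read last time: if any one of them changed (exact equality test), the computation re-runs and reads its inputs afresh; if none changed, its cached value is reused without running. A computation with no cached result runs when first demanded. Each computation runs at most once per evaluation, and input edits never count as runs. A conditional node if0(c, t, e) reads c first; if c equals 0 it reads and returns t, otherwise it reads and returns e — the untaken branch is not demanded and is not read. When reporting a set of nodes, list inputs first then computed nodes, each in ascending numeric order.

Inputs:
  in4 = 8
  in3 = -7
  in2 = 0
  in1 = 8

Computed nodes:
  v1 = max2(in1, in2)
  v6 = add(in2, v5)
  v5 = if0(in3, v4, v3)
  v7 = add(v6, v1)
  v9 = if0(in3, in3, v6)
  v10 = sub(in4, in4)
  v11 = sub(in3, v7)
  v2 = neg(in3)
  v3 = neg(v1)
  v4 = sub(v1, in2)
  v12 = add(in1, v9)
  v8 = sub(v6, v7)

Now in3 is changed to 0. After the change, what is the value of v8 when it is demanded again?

First demand of the output computes:
  v1 = max2(8, 0) = 8
  v3 = neg(8) = -8
  v5 = if0(in3=-7 -> else branch v3) = -8
  v6 = add(0, -8) = -8
  v7 = add(-8, 8) = 0
  v8 = sub(-8, 0) = -8

After the edit, cleaning proceeds:
  v4: had never run; runs now, result 8.
  v5: a read changed (in3 -7->0) — executes, giving 8.
  v6: a read changed (v5 -8->8) — executes, giving 8.
  v7: a read changed (v6 -8->8) — executes, giving 16.
  v8: a read changed (v6 -8->8; v7 0->16) — executes, giving -8 — identical to its old value.

Note the branch switch — v4 had no cache and runs now for the first time.

Demanding v8 again yields -8.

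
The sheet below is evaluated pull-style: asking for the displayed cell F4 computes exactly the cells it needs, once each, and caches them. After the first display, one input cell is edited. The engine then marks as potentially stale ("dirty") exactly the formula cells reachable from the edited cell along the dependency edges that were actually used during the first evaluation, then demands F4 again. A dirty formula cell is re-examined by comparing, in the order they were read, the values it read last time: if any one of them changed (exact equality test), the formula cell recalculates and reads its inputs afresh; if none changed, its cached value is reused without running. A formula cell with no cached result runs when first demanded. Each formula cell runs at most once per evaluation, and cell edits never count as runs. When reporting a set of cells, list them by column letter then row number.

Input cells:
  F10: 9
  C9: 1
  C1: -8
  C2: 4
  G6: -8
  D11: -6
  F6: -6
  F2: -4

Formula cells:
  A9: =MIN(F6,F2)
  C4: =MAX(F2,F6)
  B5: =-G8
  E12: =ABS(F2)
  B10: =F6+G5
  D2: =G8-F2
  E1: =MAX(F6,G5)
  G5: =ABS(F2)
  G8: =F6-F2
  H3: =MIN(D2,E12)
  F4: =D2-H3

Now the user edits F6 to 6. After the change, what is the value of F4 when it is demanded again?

Demanding F4 again yields 10.

First demand of the output computes:
  E12 = ABS(-4) = 4
  G8 = -6 - -4 = -2
  D2 = -2 - -4 = 2
  H3 = MIN(2, 4) = 2
  F4 = 2 - 2 = 0

After the edit, cleaning proceeds:
  G8: a read changed (F6 -6->6) — executes, giving 10.
  D2: a read changed (G8 -2->10) — executes, giving 14.
  H3: a read changed (D2 2->14) — executes, giving 4.
  F4: a read changed (D2 2->14; H3 2->4) — executes, giving 10.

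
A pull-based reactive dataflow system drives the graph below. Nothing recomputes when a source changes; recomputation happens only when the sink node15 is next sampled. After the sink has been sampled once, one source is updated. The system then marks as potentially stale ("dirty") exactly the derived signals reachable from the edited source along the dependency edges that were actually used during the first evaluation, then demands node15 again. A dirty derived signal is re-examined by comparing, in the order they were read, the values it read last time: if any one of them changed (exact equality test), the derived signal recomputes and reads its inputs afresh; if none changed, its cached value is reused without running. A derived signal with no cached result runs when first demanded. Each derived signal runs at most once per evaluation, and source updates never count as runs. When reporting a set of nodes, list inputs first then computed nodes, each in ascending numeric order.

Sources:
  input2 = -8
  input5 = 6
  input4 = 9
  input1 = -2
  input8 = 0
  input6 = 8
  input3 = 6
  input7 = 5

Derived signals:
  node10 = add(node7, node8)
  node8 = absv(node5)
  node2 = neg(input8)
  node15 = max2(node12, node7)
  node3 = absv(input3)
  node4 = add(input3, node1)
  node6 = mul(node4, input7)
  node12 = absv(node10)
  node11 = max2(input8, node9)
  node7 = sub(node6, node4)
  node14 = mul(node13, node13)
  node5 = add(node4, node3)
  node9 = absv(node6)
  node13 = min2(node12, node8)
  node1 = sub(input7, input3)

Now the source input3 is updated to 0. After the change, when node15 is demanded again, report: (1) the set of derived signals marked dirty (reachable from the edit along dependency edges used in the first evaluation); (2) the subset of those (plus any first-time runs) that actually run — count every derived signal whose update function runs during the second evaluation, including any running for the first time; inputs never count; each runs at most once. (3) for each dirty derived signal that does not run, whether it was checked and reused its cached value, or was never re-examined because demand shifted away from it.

First evaluation (everything demanded from the output):
  node1 = sub(5, 6) = -1
  node3 = absv(6) = 6
  node4 = add(6, -1) = 5
  node5 = add(5, 6) = 11
  node6 = mul(5, 5) = 25
  node7 = sub(25, 5) = 20
  node8 = absv(11) = 11
  node10 = add(20, 11) = 31
  node12 = absv(31) = 31
  node15 = max2(31, 20) = 31

Propagation after the edit:
  node1: runs — input3 6->0; result 5.
  node3: runs — input3 6->0; result 0.
  node4: runs — input3 6->0; node1 -1->5; result 5 (same value as before).
  node5: runs — node3 6->0; result 5.
  node6: checked — values it read are unchanged (node4 unchanged, input7 unchanged); reused cached 25 without running.
  node7: checked — values it read are unchanged (node6 unchanged, node4 unchanged); reused cached 20 without running.
  node8: runs — node5 11->5; result 5.
  node10: runs — node8 11->5; result 25.
  node12: runs — node10 31->25; result 25.
  node15: runs — node12 31->25; result 25.

Key observation: the cutoff stops propagation at node6 — its inputs' values are unchanged, so it reuses its cache.

Marked dirty: node1, node3, node4, node5, node6, node7, node8, node10, node12, node15.
Derived signals that run: node1, node3, node4, node5, node8, node10, node12, node15 — 8 in total.
Checked but reused from cache: node6, node7.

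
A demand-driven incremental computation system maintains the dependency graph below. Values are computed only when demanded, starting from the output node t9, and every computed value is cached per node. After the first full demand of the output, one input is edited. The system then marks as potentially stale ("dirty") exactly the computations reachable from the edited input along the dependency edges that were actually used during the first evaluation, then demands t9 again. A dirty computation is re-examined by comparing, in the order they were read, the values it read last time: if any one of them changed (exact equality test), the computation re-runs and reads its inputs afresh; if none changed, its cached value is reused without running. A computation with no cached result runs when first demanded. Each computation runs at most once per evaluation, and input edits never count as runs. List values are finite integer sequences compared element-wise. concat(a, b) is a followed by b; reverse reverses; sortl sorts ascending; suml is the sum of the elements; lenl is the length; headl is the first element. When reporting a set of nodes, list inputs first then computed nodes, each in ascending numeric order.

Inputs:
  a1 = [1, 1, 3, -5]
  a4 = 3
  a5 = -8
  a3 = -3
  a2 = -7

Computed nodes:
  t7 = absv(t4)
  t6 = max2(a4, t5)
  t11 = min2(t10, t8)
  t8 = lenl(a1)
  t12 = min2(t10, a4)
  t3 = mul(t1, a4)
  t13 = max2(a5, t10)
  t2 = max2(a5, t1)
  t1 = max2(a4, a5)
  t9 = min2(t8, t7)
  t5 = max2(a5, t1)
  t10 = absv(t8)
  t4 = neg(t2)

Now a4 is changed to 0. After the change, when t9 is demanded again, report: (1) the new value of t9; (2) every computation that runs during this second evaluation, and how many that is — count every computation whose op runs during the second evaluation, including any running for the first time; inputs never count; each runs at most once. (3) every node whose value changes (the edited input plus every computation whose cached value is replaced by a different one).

New value of t9: 0.
Computations that run: t1, t2, t4, t7, t9 — 5 in total.
Values that change: a4, t1, t2, t4, t7, t9.

First evaluation (everything demanded from the output):
  t1 = max2(3, -8) = 3
  t2 = max2(-8, 3) = 3
  t4 = neg(3) = -3
  t7 = absv(-3) = 3
  t8 = lenl([1, 1, 3, -5]) = 4
  t9 = min2(4, 3) = 3

Propagation after the edit:
  t1: runs — a4 3->0; result 0.
  t2: runs — t1 3->0; result 0.
  t4: runs — t2 3->0; result 0.
  t7: runs — t4 -3->0; result 0.
  t9: runs — t7 3->0; result 0.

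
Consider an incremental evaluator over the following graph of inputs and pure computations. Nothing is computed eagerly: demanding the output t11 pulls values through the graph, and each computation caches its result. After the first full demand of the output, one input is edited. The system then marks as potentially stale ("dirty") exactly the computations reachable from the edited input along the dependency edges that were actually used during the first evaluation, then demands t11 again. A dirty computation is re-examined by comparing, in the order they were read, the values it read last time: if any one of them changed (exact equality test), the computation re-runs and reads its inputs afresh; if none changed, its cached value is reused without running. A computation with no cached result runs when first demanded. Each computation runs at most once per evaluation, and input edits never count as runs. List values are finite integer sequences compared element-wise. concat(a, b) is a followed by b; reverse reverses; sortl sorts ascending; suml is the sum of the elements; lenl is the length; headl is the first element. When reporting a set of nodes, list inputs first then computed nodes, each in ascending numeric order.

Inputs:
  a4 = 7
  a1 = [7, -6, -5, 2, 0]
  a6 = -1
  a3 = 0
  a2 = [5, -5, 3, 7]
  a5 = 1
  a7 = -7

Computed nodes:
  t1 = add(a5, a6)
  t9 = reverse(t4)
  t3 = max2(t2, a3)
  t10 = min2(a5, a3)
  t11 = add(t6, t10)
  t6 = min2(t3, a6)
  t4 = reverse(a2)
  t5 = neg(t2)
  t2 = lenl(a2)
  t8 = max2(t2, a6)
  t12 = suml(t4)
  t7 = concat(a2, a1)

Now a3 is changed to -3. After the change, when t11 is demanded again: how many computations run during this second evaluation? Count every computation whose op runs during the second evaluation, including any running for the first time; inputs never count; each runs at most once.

Run set: t3, t10, t11 (3 run).
The important point: at t6 every value read last time is unchanged, so the dirty flag clears without a run.

Initial pass — values computed on the first demand:
  t2 = lenl([5, -5, 3, 7]) = 4
  t3 = max2(4, 0) = 4
  t6 = min2(4, -1) = -1
  t10 = min2(1, 0) = 0
  t11 = add(-1, 0) = -1

Second demand — change propagation:
  t3: re-runs because a3 0->-3; new result 4 (unchanged).
  t6: re-examined; everything it read last time is the same (t3 unchanged, a6 unchanged) — cache -1 kept, no run.
  t10: re-runs because a3 0->-3; new result -3.
  t11: re-runs because t10 0->-3; new result -4.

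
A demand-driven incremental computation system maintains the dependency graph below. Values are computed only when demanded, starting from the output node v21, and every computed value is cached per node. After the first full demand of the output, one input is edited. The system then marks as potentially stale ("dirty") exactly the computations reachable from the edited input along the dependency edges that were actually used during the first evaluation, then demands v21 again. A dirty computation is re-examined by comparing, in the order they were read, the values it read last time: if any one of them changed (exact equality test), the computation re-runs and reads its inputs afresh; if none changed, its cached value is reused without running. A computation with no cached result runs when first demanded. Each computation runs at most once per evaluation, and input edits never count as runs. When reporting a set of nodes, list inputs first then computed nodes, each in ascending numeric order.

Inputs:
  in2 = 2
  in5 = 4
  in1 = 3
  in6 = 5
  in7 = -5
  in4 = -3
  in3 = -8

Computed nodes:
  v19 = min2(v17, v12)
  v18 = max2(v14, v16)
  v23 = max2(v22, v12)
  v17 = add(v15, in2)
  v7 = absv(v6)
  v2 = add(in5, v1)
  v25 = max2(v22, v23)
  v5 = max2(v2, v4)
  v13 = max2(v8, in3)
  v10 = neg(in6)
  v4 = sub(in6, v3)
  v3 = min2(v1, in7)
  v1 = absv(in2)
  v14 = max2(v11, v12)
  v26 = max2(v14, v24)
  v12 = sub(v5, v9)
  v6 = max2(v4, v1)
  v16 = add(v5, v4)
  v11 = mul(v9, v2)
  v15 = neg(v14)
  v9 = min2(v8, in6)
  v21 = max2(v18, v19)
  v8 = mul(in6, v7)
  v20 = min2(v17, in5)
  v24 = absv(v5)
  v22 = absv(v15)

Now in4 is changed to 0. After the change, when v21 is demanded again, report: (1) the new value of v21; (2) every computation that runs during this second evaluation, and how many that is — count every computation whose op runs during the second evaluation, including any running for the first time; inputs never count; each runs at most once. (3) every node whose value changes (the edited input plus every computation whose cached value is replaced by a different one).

First evaluation (everything demanded from the output):
  v1 = absv(2) = 2
  v2 = add(4, 2) = 6
  v3 = min2(2, -5) = -5
  v4 = sub(5, -5) = 10
  v5 = max2(6, 10) = 10
  v6 = max2(10, 2) = 10
  v7 = absv(10) = 10
  v8 = mul(5, 10) = 50
  v9 = min2(50, 5) = 5
  v11 = mul(5, 6) = 30
  v12 = sub(10, 5) = 5
  v14 = max2(30, 5) = 30
  v15 = neg(30) = -30
  v16 = add(10, 10) = 20
  v17 = add(-30, 2) = -28
  v18 = max2(30, 20) = 30
  v19 = min2(-28, 5) = -28
  v21 = max2(30, -28) = 30

Propagation after the edit:
  in4 feeds no computation that the output demands — nothing is marked dirty and nothing runs.

Key observation: in4 is never demanded by the output, so the edit triggers no recomputation at all.

New value of v21: 30.
Computations that run: none — 0 in total.
Values that change: in4.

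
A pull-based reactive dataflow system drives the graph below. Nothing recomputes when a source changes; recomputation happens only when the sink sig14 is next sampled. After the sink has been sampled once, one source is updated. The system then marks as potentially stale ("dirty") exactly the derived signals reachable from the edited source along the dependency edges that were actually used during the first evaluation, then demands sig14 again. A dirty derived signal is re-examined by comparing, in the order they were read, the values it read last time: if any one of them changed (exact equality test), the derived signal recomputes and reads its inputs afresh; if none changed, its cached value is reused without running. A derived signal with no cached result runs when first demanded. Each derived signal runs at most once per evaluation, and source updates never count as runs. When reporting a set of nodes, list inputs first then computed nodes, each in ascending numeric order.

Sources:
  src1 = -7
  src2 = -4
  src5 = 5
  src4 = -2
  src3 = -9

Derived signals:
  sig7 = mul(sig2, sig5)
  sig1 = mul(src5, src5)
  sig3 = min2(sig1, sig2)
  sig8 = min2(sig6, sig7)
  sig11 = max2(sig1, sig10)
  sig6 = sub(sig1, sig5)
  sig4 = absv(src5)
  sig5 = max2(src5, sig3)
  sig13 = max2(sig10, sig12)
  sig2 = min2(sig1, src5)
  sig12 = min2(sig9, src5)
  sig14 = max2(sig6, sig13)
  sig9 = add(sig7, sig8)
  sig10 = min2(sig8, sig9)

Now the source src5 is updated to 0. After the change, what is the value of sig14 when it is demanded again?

New value of sig14: 0.

First evaluation (everything demanded from the output):
  sig1 = mul(5, 5) = 25
  sig2 = min2(25, 5) = 5
  sig3 = min2(25, 5) = 5
  sig5 = max2(5, 5) = 5
  sig6 = sub(25, 5) = 20
  sig7 = mul(5, 5) = 25
  sig8 = min2(20, 25) = 20
  sig9 = add(25, 20) = 45
  sig10 = min2(20, 45) = 20
  sig12 = min2(45, 5) = 5
  sig13 = max2(20, 5) = 20
  sig14 = max2(20, 20) = 20

Propagation after the edit:
  sig1: runs — src5 5->0; src5 5->0; result 0.
  sig2: runs — sig1 25->0; src5 5->0; result 0.
  sig3: runs — sig1 25->0; sig2 5->0; result 0.
  sig5: runs — src5 5->0; sig3 5->0; result 0.
  sig6: runs — sig1 25->0; sig5 5->0; result 0.
  sig7: runs — sig2 5->0; sig5 5->0; result 0.
  sig8: runs — sig6 20->0; sig7 25->0; result 0.
  sig9: runs — sig7 25->0; sig8 20->0; result 0.
  sig10: runs — sig8 20->0; sig9 45->0; result 0.
  sig12: runs — sig9 45->0; src5 5->0; result 0.
  sig13: runs — sig10 20->0; sig12 5->0; result 0.
  sig14: runs — sig6 20->0; sig13 20->0; result 0.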